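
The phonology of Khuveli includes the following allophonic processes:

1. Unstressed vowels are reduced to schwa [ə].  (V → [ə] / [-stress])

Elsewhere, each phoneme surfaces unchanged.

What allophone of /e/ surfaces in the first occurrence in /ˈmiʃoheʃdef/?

[ə]

/e/ meets the environment for rule 1 (in an unstressed syllable) → [ə].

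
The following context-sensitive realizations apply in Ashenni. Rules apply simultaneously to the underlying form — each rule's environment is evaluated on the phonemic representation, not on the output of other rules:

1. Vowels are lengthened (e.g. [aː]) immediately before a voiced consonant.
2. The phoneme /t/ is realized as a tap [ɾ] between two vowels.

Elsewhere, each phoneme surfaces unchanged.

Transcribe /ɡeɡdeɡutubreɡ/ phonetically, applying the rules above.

/e/ (between /ɡ/ and /ɡ/): before a voiced consonant, so rule 1 applies → [eː].
/e/ meets the environment for rule 1 (before a voiced consonant) → [eː].
/u/ (between /ɡ/ and /t/): rule 1 targets it, but not before a voiced consonant → unchanged [u].
/t/ — between /u/ and /u/, between two vowels — surfaces as [ɾ] (rule 2).
/u/ (between /t/ and /b/) occurs before a voiced consonant → [uː] by rule 1.
/e/ (between /r/ and /ɡ/): before a voiced consonant, so rule 1 applies → [eː].

[ɡeːɡdeːɡuɾuːbreːɡ]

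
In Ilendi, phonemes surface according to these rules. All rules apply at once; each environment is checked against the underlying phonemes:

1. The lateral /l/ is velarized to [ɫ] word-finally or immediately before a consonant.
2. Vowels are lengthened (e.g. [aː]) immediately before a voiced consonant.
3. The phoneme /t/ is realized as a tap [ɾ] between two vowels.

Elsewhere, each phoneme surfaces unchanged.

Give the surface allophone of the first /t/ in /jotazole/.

[ɾ]

/t/ (between /o/ and /a/): between two vowels, so rule 3 applies → [ɾ].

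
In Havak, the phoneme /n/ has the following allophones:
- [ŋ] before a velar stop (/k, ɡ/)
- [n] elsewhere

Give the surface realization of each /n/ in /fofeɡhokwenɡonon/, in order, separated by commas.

[ŋ], [n], [n]

Occurrence 1 (position 11): before a velar stop → [ŋ].
Occurrence 2 (position 14): no conditioning environment matches → elsewhere allophone [n].
Occurrence 3 (position 16): no conditioning environment matches → elsewhere allophone [n].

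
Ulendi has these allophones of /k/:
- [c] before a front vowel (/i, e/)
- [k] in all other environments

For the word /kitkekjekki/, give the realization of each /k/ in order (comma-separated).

Occurrence 1 (position 1): before a front vowel → [c].
Occurrence 2 (position 4): before a front vowel → [c].
Occurrence 3 (position 6): no conditioning environment matches → elsewhere allophone [k].
Occurrence 4 (position 9): no conditioning environment matches → elsewhere allophone [k].
Occurrence 5 (position 10): before a front vowel → [c].

[c], [c], [k], [k], [c]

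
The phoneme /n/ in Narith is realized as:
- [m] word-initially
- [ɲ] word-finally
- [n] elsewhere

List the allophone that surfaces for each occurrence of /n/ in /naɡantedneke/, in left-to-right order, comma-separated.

Occurrence 1 (position 1): word-initially → [m].
Occurrence 2 (position 5): no conditioning environment matches → elsewhere allophone [n].
Occurrence 3 (position 9): no conditioning environment matches → elsewhere allophone [n].

[m], [n], [n]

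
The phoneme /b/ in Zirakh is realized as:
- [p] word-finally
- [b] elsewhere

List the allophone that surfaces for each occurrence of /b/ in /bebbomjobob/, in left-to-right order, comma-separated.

Occurrence 1 (position 1): no conditioning environment matches → elsewhere allophone [b].
Occurrence 2 (position 3): no conditioning environment matches → elsewhere allophone [b].
Occurrence 3 (position 4): no conditioning environment matches → elsewhere allophone [b].
Occurrence 4 (position 9): no conditioning environment matches → elsewhere allophone [b].
Occurrence 5 (position 11): word-finally → [p].

[b], [b], [b], [b], [p]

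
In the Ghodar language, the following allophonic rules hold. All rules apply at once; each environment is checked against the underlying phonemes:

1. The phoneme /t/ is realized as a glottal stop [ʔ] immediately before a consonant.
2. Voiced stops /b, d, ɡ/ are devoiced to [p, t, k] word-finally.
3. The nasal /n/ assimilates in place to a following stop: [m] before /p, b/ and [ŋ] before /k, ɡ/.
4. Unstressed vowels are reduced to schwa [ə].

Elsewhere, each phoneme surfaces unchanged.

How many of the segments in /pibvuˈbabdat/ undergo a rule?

Segments that undergo a rule: /i/ → [ə] (rule 4); /u/ → [ə] (rule 4); /a/ → [ə] (rule 4).
All other segments surface unchanged.

3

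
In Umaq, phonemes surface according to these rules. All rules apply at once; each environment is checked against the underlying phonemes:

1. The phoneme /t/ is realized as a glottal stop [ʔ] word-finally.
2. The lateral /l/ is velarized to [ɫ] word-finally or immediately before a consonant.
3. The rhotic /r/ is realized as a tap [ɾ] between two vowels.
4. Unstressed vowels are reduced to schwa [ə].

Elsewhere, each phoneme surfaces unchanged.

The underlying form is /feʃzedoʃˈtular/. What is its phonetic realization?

/f/ (word-initial) is unaffected → [f].
/e/ (between /f/ and /ʃ/): in an unstressed syllable, so rule 4 applies → [ə].
/ʃ/ (between /e/ and /z/) is unaffected → [ʃ].
/z/ (between /ʃ/ and /e/) is unaffected → [z].
/e/ meets the environment for rule 4 (in an unstressed syllable) → [ə].
/d/ — not in any rule's target class → [d].
Rule 4 applies to /o/ (between /d/ and /ʃ/: in an unstressed syllable) → [ə].
/ʃ/ stays [ʃ].
/t/ (between /ʃ/ and /u/) fails the environment for rule 1, so it stays [t].
/u/ (between /t/ and /l/) fails the environment for rule 4, so it stays [u].
/l/ — between /u/ and /a/; rule 2 does not apply here → [l].
/a/ (between /l/ and /r/): in an unstressed syllable, so rule 4 applies → [ə].
/r/ (word-final): rule 3 targets it, but not between two vowels → unchanged [r].

[fəʃzədəʃˈtulər]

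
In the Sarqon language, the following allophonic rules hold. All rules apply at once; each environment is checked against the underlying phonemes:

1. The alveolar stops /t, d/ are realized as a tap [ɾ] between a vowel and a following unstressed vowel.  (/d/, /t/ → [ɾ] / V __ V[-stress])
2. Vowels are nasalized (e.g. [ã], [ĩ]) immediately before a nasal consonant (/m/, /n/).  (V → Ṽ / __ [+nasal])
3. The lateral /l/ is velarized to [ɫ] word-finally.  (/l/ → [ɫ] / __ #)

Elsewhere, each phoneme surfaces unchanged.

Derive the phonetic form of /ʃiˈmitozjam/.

[ʃĩˈmiɾozjãm]

/ʃ/ — not in any rule's target class → [ʃ].
/i/ (between /ʃ/ and /m/): before a nasal consonant, so rule 2 applies → [ĩ].
/m/ (between /i/ and /i/): no rule targets it → [m].
/i/ (between /m/ and /t/) fails the environment for rule 2, so it stays [i].
/t/ meets the environment for rule 1 (between a vowel and a following unstressed vowel) → [ɾ].
/o/ — between /t/ and /z/; rule 2 does not apply here → [o].
/z/ — not in any rule's target class → [z].
/j/ stays [j].
/a/ (between /j/ and /m/): before a nasal consonant, so rule 2 applies → [ã].
/m/ (word-final): no rule targets it → [m].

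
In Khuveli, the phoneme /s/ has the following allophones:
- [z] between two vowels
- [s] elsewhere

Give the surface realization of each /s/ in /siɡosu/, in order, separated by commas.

Occurrence 1 (position 1): no conditioning environment matches → elsewhere allophone [s].
Occurrence 2 (position 5): between two vowels → [z].

[s], [z]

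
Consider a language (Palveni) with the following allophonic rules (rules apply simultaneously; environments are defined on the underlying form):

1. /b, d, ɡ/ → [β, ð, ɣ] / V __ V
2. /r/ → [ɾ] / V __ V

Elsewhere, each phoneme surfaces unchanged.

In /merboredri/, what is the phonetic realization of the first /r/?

/r/ — between /e/ and /b/; rule 2 does not apply here → [r].

[r]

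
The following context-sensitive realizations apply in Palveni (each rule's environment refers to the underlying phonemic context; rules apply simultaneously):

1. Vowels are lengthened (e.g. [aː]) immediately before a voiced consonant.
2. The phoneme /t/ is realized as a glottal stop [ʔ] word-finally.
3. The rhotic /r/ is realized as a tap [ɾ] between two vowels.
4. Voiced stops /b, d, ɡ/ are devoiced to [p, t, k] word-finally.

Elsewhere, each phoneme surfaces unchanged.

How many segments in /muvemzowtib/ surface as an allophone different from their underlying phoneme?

5

Segments that undergo a rule: /u/ → [uː] (rule 1); /e/ → [eː] (rule 1); /o/ → [oː] (rule 1); /i/ → [iː] (rule 1); /b/ → [p] (rule 4).
All other segments surface unchanged.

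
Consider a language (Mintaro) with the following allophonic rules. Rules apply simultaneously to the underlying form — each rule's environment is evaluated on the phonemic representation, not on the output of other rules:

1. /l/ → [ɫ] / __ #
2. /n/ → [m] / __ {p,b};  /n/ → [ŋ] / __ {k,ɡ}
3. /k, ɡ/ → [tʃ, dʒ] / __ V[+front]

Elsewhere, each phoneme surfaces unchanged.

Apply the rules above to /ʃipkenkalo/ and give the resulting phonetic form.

[ʃiptʃeŋkalo]

/k/ meets the environment for rule 3 (before a front vowel) → [tʃ].
Rule 2 applies to /n/ (between /e/ and /k/: before a labial or velar stop) → [ŋ].
/k/ (between /n/ and /a/): rule 3 targets it, but not before a front vowel → unchanged [k].
/l/ (between /a/ and /o/) is in the target of rule 1 but the environment (word-finally) is not met → [l].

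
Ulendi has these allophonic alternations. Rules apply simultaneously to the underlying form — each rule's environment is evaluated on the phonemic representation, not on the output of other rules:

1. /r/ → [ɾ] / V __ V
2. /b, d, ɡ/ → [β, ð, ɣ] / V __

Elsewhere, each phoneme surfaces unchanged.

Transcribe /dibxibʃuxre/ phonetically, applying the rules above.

[diβxiβʃuxre]

/d/ (word-initial) is in the target of rule 2 but the environment (immediately after a vowel) is not met → [d].
/i/ — not in any rule's target class → [i].
/b/ (between /i/ and /x/) occurs immediately after a vowel → [β] by rule 2.
/x/ stays [x].
/i/ (between /x/ and /b/) is unaffected → [i].
/b/ (between /i/ and /ʃ/) occurs immediately after a vowel → [β] by rule 2.
/ʃ/ — not in any rule's target class → [ʃ].
/u/ — not in any rule's target class → [u].
/x/ (between /u/ and /r/): no rule targets it → [x].
/r/ (between /x/ and /e/) is in the target of rule 1 but the environment (between two vowels) is not met → [r].
/e/ (word-final): no rule targets it → [e].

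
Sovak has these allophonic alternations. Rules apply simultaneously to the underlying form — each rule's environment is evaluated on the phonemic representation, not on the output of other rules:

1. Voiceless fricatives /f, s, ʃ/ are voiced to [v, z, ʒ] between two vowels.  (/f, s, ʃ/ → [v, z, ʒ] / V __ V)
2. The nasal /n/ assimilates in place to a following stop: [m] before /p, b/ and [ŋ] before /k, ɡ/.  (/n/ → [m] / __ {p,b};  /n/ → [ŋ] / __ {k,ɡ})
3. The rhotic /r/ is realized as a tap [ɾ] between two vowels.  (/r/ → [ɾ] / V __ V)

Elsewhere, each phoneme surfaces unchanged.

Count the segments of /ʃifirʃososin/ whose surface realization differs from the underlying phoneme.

Segments that undergo a rule: /f/ → [v] (rule 1); /s/ → [z] (rule 1); /s/ → [z] (rule 1).
All other segments surface unchanged.

3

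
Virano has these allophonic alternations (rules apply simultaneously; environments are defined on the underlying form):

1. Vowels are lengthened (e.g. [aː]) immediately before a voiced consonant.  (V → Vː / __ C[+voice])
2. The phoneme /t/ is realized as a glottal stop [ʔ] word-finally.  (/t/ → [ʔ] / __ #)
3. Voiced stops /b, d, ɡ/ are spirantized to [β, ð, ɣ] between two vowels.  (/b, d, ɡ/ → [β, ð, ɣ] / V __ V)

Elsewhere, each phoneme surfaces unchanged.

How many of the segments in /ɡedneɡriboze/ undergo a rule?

5

Segments that undergo a rule: /e/ → [eː] (rule 1); /e/ → [eː] (rule 1); /i/ → [iː] (rule 1); /b/ → [β] (rule 3); /o/ → [oː] (rule 1).
All other segments surface unchanged.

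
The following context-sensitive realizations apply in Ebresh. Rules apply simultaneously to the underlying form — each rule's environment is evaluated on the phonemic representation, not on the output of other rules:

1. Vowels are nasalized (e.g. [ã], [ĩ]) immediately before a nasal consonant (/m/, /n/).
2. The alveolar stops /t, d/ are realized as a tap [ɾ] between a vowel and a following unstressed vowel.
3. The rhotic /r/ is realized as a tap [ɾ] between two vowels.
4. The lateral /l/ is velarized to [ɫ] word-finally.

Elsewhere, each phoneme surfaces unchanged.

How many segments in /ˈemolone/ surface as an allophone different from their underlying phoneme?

2

Segments that undergo a rule: /e/ → [ẽ] (rule 1); /o/ → [õ] (rule 1).
All other segments surface unchanged.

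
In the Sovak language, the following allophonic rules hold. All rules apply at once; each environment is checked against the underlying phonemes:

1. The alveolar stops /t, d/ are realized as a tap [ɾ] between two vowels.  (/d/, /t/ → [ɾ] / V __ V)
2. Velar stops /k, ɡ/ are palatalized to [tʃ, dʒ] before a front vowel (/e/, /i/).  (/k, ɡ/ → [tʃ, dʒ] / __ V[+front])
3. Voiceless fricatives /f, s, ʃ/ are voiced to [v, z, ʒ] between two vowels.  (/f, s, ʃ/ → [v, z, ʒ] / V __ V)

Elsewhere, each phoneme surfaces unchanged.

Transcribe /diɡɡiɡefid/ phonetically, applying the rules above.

/d/ — word-initial; rule 1 does not apply here → [d].
/i/ (between /d/ and /ɡ/) is unaffected → [i].
/ɡ/ (between /i/ and /ɡ/) fails the environment for rule 2, so it stays [ɡ].
/ɡ/ (between /ɡ/ and /i/) occurs before a front vowel → [dʒ] by rule 2.
/i/ stays [i].
/ɡ/ (between /i/ and /e/) occurs before a front vowel → [dʒ] by rule 2.
/e/ (between /ɡ/ and /f/) is unaffected → [e].
/f/ (between /e/ and /i/) occurs between two vowels → [v] by rule 3.
/i/ stays [i].
/d/ (word-final) fails the environment for rule 1, so it stays [d].

[diɡdʒidʒevid]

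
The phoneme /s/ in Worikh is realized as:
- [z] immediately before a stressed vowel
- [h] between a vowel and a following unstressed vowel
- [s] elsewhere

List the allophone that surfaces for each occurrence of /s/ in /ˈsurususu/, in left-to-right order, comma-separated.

[z], [h], [h]

Occurrence 1 (position 1): immediately before a stressed vowel → [z].
Occurrence 2 (position 5): between a vowel and a following unstressed vowel → [h].
Occurrence 3 (position 7): between a vowel and a following unstressed vowel → [h].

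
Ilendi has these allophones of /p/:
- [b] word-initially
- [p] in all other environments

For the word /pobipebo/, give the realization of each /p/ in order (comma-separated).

Occurrence 1 (position 1): word-initially → [b].
Occurrence 2 (position 5): no conditioning environment matches → elsewhere allophone [p].

[b], [p]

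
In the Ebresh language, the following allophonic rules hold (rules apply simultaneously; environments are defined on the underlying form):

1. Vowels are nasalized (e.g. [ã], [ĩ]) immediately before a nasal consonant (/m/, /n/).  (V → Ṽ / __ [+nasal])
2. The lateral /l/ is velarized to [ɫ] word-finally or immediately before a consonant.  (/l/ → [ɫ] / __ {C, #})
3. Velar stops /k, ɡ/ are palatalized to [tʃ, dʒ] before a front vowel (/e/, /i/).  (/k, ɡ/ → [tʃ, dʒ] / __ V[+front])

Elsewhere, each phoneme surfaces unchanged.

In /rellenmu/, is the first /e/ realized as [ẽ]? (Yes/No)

No

/e/ (between /r/ and /l/): rule 1 targets it, but not before a nasal consonant → unchanged [e].
The actual realization is [e], not [ẽ].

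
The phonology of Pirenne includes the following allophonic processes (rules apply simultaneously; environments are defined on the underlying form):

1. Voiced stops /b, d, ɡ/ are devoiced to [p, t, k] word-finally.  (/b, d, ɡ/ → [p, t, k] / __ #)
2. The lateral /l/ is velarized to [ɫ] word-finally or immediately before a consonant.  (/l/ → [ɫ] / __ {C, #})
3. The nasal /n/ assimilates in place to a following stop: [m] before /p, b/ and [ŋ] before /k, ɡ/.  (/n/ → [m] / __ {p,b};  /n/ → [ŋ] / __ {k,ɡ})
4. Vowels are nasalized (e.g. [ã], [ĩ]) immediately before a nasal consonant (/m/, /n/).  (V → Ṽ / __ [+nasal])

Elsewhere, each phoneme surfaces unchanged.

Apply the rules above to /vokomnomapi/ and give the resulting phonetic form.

[vokõmnõmapi]

/o/ (between /v/ and /k/) is in the target of rule 4 but the environment (before a nasal consonant) is not met → [o].
/o/ (between /k/ and /m/) occurs before a nasal consonant → [õ] by rule 4.
/n/ (between /m/ and /o/) fails the environment for rule 3, so it stays [n].
/o/ — between /n/ and /m/, before a nasal consonant — surfaces as [õ] (rule 4).
/a/ (between /m/ and /p/): rule 4 targets it, but not before a nasal consonant → unchanged [a].
/i/ (word-final) fails the environment for rule 4, so it stays [i].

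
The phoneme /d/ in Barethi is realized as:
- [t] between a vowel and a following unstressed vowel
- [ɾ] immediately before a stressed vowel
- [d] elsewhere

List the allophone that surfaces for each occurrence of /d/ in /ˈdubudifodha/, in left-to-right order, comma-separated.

[ɾ], [t], [d]

Occurrence 1 (position 1): immediately before a stressed vowel → [ɾ].
Occurrence 2 (position 5): between a vowel and a following unstressed vowel → [t].
Occurrence 3 (position 9): no conditioning environment matches → elsewhere allophone [d].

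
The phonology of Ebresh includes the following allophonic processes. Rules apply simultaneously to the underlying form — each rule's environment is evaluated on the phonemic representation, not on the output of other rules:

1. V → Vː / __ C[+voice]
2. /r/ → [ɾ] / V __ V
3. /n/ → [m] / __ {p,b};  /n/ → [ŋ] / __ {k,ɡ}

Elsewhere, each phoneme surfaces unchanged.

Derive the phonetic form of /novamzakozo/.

[noːvaːmzakoːzo]

/n/ — word-initial; rule 3 does not apply here → [n].
/o/ (between /n/ and /v/) occurs before a voiced consonant → [oː] by rule 1.
/v/ (between /o/ and /a/) is unaffected → [v].
/a/ meets the environment for rule 1 (before a voiced consonant) → [aː].
/m/ stays [m].
/z/ (between /m/ and /a/) is unaffected → [z].
/a/ (between /z/ and /k/) is in the target of rule 1 but the environment (before a voiced consonant) is not met → [a].
/k/ — not in any rule's target class → [k].
/o/ (between /k/ and /z/): before a voiced consonant, so rule 1 applies → [oː].
/z/ (between /o/ and /o/) is unaffected → [z].
/o/ (word-final) is in the target of rule 1 but the environment (before a voiced consonant) is not met → [o].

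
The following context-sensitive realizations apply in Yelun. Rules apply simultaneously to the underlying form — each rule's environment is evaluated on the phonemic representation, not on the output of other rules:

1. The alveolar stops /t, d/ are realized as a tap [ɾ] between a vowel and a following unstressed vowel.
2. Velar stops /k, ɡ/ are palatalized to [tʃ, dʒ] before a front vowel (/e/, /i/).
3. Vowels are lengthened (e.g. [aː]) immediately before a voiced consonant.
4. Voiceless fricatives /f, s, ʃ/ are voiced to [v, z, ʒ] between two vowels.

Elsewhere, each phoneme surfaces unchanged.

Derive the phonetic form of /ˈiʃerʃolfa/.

/i/ (word-initial): rule 3 targets it, but not before a voiced consonant → unchanged [i].
Rule 4 applies to /ʃ/ (between /i/ and /e/: between two vowels) → [ʒ].
/e/ meets the environment for rule 3 (before a voiced consonant) → [eː].
/r/ stays [r].
/ʃ/ (between /r/ and /o/) fails the environment for rule 4, so it stays [ʃ].
/o/ meets the environment for rule 3 (before a voiced consonant) → [oː].
/l/ (between /o/ and /f/): no rule targets it → [l].
/f/ (between /l/ and /a/): rule 4 targets it, but not between two vowels → unchanged [f].
/a/ (word-final) is in the target of rule 3 but the environment (before a voiced consonant) is not met → [a].

[ˈiʒeːrʃoːlfa]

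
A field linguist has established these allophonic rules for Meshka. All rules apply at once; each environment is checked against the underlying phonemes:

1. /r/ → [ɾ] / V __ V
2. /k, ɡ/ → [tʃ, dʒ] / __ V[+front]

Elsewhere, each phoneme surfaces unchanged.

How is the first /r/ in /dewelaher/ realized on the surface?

[r]

/r/ (word-final) is in the target of rule 1 but the environment (between two vowels) is not met → [r].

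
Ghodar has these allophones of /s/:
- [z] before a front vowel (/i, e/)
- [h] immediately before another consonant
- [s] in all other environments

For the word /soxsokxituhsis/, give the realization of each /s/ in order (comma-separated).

[s], [s], [z], [s]

Occurrence 1 (position 1): no conditioning environment matches → elsewhere allophone [s].
Occurrence 2 (position 4): no conditioning environment matches → elsewhere allophone [s].
Occurrence 3 (position 12): before a front vowel (/i, e/) → [z].
Occurrence 4 (position 14): no conditioning environment matches → elsewhere allophone [s].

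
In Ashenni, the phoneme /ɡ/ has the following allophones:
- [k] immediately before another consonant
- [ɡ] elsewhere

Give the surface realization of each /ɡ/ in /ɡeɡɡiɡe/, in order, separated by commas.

[ɡ], [k], [ɡ], [ɡ]

Occurrence 1 (position 1): no conditioning environment matches → elsewhere allophone [ɡ].
Occurrence 2 (position 3): immediately before another consonant → [k].
Occurrence 3 (position 4): no conditioning environment matches → elsewhere allophone [ɡ].
Occurrence 4 (position 6): no conditioning environment matches → elsewhere allophone [ɡ].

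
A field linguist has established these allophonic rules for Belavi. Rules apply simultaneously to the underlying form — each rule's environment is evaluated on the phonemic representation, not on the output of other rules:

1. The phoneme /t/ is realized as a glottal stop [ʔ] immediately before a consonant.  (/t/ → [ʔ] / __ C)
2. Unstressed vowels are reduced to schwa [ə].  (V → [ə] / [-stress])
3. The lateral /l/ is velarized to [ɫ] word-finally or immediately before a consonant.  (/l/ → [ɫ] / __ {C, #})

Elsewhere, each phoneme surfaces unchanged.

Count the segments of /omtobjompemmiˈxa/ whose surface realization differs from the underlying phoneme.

Segments that undergo a rule: /o/ → [ə] (rule 2); /o/ → [ə] (rule 2); /o/ → [ə] (rule 2); /e/ → [ə] (rule 2); /i/ → [ə] (rule 2).
All other segments surface unchanged.

5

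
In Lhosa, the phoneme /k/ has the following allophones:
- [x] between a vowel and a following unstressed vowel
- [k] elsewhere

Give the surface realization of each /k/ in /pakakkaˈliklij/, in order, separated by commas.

Occurrence 1 (position 3): between a vowel and a following unstressed vowel → [x].
Occurrence 2 (position 5): no conditioning environment matches → elsewhere allophone [k].
Occurrence 3 (position 6): no conditioning environment matches → elsewhere allophone [k].
Occurrence 4 (position 10): no conditioning environment matches → elsewhere allophone [k].

[x], [k], [k], [k]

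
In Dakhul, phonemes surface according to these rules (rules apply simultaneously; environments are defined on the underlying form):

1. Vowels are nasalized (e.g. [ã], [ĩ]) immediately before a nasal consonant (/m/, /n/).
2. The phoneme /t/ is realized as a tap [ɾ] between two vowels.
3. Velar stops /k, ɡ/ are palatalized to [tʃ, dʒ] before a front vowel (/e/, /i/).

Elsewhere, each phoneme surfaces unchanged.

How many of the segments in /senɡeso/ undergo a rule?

2

Segments that undergo a rule: /e/ → [ẽ] (rule 1); /ɡ/ → [dʒ] (rule 3).
All other segments surface unchanged.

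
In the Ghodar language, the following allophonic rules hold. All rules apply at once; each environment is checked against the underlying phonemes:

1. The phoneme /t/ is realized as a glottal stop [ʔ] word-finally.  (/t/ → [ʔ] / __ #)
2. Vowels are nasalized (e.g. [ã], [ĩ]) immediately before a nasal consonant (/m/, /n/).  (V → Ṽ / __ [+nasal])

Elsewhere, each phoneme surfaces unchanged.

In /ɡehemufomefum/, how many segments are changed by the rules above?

3

Segments that undergo a rule: /e/ → [ẽ] (rule 2); /o/ → [õ] (rule 2); /u/ → [ũ] (rule 2).
All other segments surface unchanged.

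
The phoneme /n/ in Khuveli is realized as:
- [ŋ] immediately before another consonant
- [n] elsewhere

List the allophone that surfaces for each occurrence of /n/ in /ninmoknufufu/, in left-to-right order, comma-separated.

Occurrence 1 (position 1): no conditioning environment matches → elsewhere allophone [n].
Occurrence 2 (position 3): immediately before another consonant → [ŋ].
Occurrence 3 (position 7): no conditioning environment matches → elsewhere allophone [n].

[n], [ŋ], [n]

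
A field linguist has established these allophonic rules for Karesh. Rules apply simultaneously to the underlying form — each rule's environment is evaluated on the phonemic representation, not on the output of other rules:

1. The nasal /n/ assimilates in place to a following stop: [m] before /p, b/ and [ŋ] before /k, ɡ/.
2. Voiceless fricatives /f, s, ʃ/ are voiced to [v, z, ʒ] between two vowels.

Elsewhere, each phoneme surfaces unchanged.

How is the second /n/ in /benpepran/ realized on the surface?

/n/ — word-final; rule 1 does not apply here → [n].

[n]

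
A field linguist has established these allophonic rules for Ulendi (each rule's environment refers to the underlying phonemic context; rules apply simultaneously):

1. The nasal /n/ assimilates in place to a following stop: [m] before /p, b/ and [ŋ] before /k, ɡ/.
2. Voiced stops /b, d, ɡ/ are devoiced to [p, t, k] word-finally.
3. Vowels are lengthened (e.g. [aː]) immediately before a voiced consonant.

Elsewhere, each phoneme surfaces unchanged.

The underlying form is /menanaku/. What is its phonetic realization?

[meːnaːnaku]

/m/ — not in any rule's target class → [m].
/e/ (between /m/ and /n/) occurs before a voiced consonant → [eː] by rule 3.
/n/ (between /e/ and /a/) fails the environment for rule 1, so it stays [n].
/a/ — between /n/ and /n/, before a voiced consonant — surfaces as [aː] (rule 3).
/n/ — between /a/ and /a/; rule 1 does not apply here → [n].
/a/ (between /n/ and /k/) is in the target of rule 3 but the environment (before a voiced consonant) is not met → [a].
/k/ stays [k].
/u/ (word-final) is in the target of rule 3 but the environment (before a voiced consonant) is not met → [u].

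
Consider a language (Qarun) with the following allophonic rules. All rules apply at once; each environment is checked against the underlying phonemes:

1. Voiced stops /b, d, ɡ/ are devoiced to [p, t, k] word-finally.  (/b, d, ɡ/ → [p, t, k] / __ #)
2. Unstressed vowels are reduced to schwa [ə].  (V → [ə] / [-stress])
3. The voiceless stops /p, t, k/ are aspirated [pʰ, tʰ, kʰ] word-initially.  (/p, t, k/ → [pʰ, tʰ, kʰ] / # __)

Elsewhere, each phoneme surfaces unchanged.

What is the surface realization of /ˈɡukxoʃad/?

/ɡ/ (word-initial) fails the environment for rule 1, so it stays [ɡ].
/u/ — between /ɡ/ and /k/; rule 2 does not apply here → [u].
/k/ (between /u/ and /x/) fails the environment for rule 3, so it stays [k].
Rule 2 applies to /o/ (between /x/ and /ʃ/: in an unstressed syllable) → [ə].
/a/ (between /ʃ/ and /d/): in an unstressed syllable, so rule 2 applies → [ə].
/d/ meets the environment for rule 1 (word-finally) → [t].

[ˈɡukxəʃət]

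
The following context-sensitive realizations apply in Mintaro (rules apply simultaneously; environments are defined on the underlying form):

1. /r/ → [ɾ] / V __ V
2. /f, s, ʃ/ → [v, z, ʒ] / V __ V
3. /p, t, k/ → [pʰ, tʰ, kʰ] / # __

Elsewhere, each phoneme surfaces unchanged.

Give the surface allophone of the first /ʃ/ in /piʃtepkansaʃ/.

/ʃ/ — between /i/ and /t/; rule 2 does not apply here → [ʃ].

[ʃ]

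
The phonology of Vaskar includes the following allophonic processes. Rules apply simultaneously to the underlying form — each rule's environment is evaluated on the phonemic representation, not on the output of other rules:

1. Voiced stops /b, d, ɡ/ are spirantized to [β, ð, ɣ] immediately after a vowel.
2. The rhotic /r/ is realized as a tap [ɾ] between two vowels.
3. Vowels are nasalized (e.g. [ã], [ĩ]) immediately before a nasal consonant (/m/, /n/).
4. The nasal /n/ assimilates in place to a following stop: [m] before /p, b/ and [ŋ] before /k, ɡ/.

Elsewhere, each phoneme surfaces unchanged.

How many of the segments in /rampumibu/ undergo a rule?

Segments that undergo a rule: /a/ → [ã] (rule 3); /u/ → [ũ] (rule 3); /b/ → [β] (rule 1).
All other segments surface unchanged.

3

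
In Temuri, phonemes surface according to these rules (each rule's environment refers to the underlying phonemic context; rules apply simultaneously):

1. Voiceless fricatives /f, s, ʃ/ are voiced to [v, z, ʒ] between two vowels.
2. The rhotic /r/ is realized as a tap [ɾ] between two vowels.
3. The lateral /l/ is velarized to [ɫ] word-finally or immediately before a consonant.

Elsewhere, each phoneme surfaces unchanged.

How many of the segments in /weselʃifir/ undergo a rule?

Segments that undergo a rule: /s/ → [z] (rule 1); /l/ → [ɫ] (rule 3); /f/ → [v] (rule 1).
All other segments surface unchanged.

3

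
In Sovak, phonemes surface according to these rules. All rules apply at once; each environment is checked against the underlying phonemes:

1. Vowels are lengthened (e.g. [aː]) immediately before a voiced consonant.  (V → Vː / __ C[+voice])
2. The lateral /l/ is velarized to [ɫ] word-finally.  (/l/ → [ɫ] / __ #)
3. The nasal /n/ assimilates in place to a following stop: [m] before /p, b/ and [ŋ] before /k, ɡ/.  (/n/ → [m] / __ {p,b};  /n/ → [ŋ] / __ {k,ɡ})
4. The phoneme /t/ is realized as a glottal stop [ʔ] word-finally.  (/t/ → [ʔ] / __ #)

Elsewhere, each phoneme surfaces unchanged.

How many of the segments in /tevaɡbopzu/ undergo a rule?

Segments that undergo a rule: /e/ → [eː] (rule 1); /a/ → [aː] (rule 1).
All other segments surface unchanged.

2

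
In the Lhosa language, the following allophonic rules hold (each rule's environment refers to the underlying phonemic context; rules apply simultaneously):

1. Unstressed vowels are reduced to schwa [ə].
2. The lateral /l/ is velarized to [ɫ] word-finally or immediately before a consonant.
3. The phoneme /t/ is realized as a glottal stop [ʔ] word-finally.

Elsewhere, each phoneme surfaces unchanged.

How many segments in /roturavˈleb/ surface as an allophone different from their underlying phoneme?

Segments that undergo a rule: /o/ → [ə] (rule 1); /u/ → [ə] (rule 1); /a/ → [ə] (rule 1).
All other segments surface unchanged.

3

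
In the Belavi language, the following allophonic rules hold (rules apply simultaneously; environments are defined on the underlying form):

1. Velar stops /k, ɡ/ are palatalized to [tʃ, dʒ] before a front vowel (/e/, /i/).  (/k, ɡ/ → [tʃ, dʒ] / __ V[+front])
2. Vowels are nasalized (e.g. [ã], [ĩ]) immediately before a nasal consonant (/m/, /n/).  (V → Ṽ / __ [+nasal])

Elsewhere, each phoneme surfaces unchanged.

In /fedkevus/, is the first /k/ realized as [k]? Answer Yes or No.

/k/ (between /d/ and /e/) occurs before a front vowel → [tʃ] by rule 1.
The actual realization is [tʃ], not [k].

No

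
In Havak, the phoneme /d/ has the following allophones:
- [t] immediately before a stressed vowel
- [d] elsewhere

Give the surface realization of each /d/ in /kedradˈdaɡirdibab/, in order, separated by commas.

[d], [d], [t], [d]

Occurrence 1 (position 3): no conditioning environment matches → elsewhere allophone [d].
Occurrence 2 (position 6): no conditioning environment matches → elsewhere allophone [d].
Occurrence 3 (position 7): immediately before a stressed vowel → [t].
Occurrence 4 (position 12): no conditioning environment matches → elsewhere allophone [d].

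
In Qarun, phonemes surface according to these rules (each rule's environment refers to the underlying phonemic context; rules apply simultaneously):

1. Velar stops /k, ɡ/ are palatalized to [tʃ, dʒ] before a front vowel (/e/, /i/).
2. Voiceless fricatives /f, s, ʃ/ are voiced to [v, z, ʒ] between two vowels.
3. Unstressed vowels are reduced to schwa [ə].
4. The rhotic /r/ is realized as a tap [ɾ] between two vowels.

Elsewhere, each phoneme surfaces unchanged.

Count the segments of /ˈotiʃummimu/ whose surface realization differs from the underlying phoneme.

Segments that undergo a rule: /i/ → [ə] (rule 3); /ʃ/ → [ʒ] (rule 2); /u/ → [ə] (rule 3); /i/ → [ə] (rule 3); /u/ → [ə] (rule 3).
All other segments surface unchanged.

5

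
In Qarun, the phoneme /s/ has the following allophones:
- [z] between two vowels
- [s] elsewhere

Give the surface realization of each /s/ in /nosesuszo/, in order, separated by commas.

[z], [z], [s]

Occurrence 1 (position 3): between two vowels → [z].
Occurrence 2 (position 5): between two vowels → [z].
Occurrence 3 (position 7): no conditioning environment matches → elsewhere allophone [s].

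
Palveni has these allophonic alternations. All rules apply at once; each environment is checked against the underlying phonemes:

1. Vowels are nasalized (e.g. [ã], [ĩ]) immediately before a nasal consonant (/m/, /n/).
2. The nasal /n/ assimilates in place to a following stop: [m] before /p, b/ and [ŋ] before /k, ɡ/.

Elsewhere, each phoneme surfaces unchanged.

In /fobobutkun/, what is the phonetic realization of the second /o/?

/o/ (between /b/ and /b/) is in the target of rule 1 but the environment (before a nasal consonant) is not met → [o].

[o]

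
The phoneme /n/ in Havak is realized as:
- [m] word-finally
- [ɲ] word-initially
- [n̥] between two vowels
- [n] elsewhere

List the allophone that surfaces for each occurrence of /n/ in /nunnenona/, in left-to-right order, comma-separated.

[ɲ], [n], [n], [n̥], [n̥]

Occurrence 1 (position 1): word-initially → [ɲ].
Occurrence 2 (position 3): no conditioning environment matches → elsewhere allophone [n].
Occurrence 3 (position 4): no conditioning environment matches → elsewhere allophone [n].
Occurrence 4 (position 6): between two vowels → [n̥].
Occurrence 5 (position 8): between two vowels → [n̥].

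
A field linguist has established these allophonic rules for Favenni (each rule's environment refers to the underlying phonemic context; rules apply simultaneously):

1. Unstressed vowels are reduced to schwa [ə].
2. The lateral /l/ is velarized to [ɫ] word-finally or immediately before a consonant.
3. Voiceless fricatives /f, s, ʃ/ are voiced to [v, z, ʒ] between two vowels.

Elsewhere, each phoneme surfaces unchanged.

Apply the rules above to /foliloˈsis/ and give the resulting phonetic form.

[fələləˈzis]

/f/ (word-initial) is in the target of rule 3 but the environment (between two vowels) is not met → [f].
/o/ — between /f/ and /l/, in an unstressed syllable — surfaces as [ə] (rule 1).
/l/ — between /o/ and /i/; rule 2 does not apply here → [l].
/i/ meets the environment for rule 1 (in an unstressed syllable) → [ə].
/l/ (between /i/ and /o/): rule 2 targets it, but not word-finally or immediately before a consonant → unchanged [l].
Rule 1 applies to /o/ (between /l/ and /s/: in an unstressed syllable) → [ə].
/s/ — between /o/ and /i/, between two vowels — surfaces as [z] (rule 3).
/i/ — between /s/ and /s/; rule 1 does not apply here → [i].
/s/ (word-final) fails the environment for rule 3, so it stays [s].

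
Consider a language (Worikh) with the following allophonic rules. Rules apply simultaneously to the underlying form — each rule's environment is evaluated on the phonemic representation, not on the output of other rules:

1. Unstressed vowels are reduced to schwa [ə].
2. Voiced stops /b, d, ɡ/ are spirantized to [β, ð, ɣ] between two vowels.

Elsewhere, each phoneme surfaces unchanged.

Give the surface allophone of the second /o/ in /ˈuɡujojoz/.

/o/ (between /j/ and /z/) occurs in an unstressed syllable → [ə] by rule 1.

[ə]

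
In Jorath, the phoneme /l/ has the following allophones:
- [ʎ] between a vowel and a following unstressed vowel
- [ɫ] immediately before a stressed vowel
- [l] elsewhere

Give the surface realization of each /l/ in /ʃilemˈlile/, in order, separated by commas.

[ʎ], [ɫ], [ʎ]

Occurrence 1 (position 3): between a vowel and a following unstressed vowel → [ʎ].
Occurrence 2 (position 6): immediately before a stressed vowel → [ɫ].
Occurrence 3 (position 8): between a vowel and a following unstressed vowel → [ʎ].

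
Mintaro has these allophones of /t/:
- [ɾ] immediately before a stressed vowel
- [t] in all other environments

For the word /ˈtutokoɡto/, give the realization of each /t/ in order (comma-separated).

Occurrence 1 (position 1): immediately before a stressed vowel → [ɾ].
Occurrence 2 (position 3): no conditioning environment matches → elsewhere allophone [t].
Occurrence 3 (position 8): no conditioning environment matches → elsewhere allophone [t].

[ɾ], [t], [t]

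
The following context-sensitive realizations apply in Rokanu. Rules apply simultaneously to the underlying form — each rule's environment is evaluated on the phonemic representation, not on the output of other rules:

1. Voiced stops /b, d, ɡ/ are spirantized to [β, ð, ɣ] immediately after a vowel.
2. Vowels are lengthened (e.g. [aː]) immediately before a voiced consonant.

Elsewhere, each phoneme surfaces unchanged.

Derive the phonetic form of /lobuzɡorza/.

/l/ stays [l].
/o/ (between /l/ and /b/) occurs before a voiced consonant → [oː] by rule 2.
/b/ (between /o/ and /u/): immediately after a vowel, so rule 1 applies → [β].
/u/ meets the environment for rule 2 (before a voiced consonant) → [uː].
/z/ — not in any rule's target class → [z].
/ɡ/ — between /z/ and /o/; rule 1 does not apply here → [ɡ].
Rule 2 applies to /o/ (between /ɡ/ and /r/: before a voiced consonant) → [oː].
/r/ (between /o/ and /z/): no rule targets it → [r].
/z/ (between /r/ and /a/): no rule targets it → [z].
/a/ (word-final) is in the target of rule 2 but the environment (before a voiced consonant) is not met → [a].

[loːβuːzɡoːrza]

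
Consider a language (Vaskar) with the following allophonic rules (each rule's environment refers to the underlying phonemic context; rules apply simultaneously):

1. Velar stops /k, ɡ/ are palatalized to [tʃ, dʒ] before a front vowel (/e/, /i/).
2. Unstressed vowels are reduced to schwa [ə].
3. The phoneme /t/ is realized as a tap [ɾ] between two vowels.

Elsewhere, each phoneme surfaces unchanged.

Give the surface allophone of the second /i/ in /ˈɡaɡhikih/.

[ə]

/i/ (between /k/ and /h/): in an unstressed syllable, so rule 2 applies → [ə].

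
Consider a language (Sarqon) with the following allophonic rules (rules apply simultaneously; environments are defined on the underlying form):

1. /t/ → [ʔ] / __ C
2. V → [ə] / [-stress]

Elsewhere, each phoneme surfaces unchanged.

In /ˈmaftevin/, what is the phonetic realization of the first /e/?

/e/ (between /t/ and /v/): in an unstressed syllable, so rule 2 applies → [ə].

[ə]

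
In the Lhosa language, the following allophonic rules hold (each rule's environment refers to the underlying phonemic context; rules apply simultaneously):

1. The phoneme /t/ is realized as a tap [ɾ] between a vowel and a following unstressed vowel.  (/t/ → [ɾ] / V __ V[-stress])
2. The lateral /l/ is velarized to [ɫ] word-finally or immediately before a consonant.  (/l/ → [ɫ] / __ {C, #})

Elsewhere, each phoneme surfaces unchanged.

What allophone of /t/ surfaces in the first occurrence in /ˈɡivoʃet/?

[t]

/t/ (word-final) fails the environment for rule 1, so it stays [t].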